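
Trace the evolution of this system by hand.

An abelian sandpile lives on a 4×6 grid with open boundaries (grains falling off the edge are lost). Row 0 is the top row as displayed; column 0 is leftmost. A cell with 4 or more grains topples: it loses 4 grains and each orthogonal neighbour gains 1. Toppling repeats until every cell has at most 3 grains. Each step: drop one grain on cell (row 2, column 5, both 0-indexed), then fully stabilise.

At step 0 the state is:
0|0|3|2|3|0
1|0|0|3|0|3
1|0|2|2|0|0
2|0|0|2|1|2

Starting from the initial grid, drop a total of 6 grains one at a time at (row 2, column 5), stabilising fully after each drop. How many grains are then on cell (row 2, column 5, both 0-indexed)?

k=0  0|0|3|2|3|0
1|0|0|3|0|3
1|0|2|2|0|0
2|0|0|2|1|2
k=1  0|0|3|2|3|0
1|0|0|3|0|3
1|0|2|2|0|1
2|0|0|2|1|2
k=2  0|0|3|2|3|0
1|0|0|3|0|3
1|0|2|2|0|2
2|0|0|2|1|2
k=3  0|0|3|2|3|0
1|0|0|3|0|3
1|0|2|2|0|3
2|0|0|2|1|2
k=4  0|0|3|2|3|1
1|0|0|3|1|0
1|0|2|2|1|1
2|0|0|2|1|3
k=5  0|0|3|2|3|1
1|0|0|3|1|0
1|0|2|2|1|2
2|0|0|2|1|3
k=6  0|0|3|2|3|1
1|0|0|3|1|0
1|0|2|2|1|3
2|0|0|2|1|3

3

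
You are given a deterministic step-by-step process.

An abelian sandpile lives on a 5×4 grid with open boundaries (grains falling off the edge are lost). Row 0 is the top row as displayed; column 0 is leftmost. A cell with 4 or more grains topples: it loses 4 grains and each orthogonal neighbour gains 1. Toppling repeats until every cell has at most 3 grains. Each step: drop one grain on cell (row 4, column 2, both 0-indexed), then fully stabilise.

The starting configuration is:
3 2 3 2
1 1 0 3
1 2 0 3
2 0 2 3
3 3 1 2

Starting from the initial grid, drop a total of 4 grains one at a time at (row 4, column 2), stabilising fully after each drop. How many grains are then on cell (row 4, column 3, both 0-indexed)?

3

[0] 3 2 3 2
1 1 0 3
1 2 0 3
2 0 2 3
3 3 1 2
[1] 3 2 3 2
1 1 0 3
1 2 0 3
2 0 2 3
3 3 2 2
[2] 3 2 3 2
1 1 0 3
1 2 0 3
2 0 2 3
3 3 3 2
[3] 3 2 3 2
1 1 0 3
1 2 0 3
3 1 3 3
0 1 1 3
[4] 3 2 3 2
1 1 0 3
1 2 0 3
3 1 3 3
0 1 2 3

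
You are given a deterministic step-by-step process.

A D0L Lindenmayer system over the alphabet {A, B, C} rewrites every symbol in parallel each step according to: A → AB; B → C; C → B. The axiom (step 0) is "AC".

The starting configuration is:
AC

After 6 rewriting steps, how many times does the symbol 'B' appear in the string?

3

gen 0: AC
gen 1: ABB
gen 2: ABCC
gen 3: ABCBB
gen 4: ABCBCC
gen 5: ABCBCBB
gen 6: ABCBCBCC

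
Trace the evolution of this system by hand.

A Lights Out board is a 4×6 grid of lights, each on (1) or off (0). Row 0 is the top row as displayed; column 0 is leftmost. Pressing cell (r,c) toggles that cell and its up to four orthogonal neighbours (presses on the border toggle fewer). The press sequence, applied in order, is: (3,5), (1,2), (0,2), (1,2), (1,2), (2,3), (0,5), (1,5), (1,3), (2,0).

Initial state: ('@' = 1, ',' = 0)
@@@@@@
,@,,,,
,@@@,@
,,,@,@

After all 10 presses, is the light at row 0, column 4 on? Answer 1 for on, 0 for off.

0

0) @@@@@@
,@,,,,
,@@@,@
,,,@,@
1) @@@@@@
,@,,,,
,@@@,,
,,,@@,
2) @@,@@@
,,@@,,
,@,@,,
,,,@@,
3) @,@,@@
,,,@,,
,@,@,,
,,,@@,
4) @,,,@@
,@@,,,
,@@@,,
,,,@@,
5) @,@,@@
,,,@,,
,@,@,,
,,,@@,
6) @,@,@@
,,,,,,
,@@,@,
,,,,@,
7) @,@,,,
,,,,,@
,@@,@,
,,,,@,
8) @,@,,@
,,,,@,
,@@,@@
,,,,@,
9) @,@@,@
,,@@,,
,@@@@@
,,,,@,
10) @,@@,@
@,@@,,
@,@@@@
@,,,@,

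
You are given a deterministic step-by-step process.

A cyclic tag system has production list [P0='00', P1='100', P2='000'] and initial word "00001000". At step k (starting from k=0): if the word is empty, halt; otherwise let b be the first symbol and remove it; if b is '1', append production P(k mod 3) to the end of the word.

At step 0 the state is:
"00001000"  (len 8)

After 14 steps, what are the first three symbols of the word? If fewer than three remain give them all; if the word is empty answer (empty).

t=0: "00001000"  (len 8)
t=1: "0001000"  (len 7)
t=2: "001000"  (len 6)
t=3: "01000"  (len 5)
t=4: "1000"  (len 4)
t=5: "000100"  (len 6)
t=6: "00100"  (len 5)
t=7: "0100"  (len 4)
t=8: "100"  (len 3)
t=9: "00000"  (len 5)
t=10: "0000"  (len 4)
t=11: "000"  (len 3)
t=12: "00"  (len 2)
t=13: "0"  (len 1)
t=14: (halted — word empty)

(empty)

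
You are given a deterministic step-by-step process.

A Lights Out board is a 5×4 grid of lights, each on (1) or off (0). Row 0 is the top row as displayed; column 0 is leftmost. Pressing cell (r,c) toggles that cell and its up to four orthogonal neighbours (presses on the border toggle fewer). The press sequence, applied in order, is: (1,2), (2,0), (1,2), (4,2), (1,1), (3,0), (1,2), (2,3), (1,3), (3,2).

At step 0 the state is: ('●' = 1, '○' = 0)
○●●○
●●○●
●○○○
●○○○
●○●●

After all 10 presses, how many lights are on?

t=0: ○●●○
●●○●
●○○○
●○○○
●○●●
t=1: ○●○○
●○●○
●○●○
●○○○
●○●●
t=2: ○●○○
○○●○
○●●○
○○○○
●○●●
t=3: ○●●○
○●○●
○●○○
○○○○
●○●●
t=4: ○●●○
○●○●
○●○○
○○●○
●●○○
t=5: ○○●○
●○●●
○○○○
○○●○
●●○○
t=6: ○○●○
●○●●
●○○○
●●●○
○●○○
t=7: ○○○○
●●○○
●○●○
●●●○
○●○○
t=8: ○○○○
●●○●
●○○●
●●●●
○●○○
t=9: ○○○●
●●●○
●○○○
●●●●
○●○○
t=10: ○○○●
●●●○
●○●○
●○○○
○●●○

9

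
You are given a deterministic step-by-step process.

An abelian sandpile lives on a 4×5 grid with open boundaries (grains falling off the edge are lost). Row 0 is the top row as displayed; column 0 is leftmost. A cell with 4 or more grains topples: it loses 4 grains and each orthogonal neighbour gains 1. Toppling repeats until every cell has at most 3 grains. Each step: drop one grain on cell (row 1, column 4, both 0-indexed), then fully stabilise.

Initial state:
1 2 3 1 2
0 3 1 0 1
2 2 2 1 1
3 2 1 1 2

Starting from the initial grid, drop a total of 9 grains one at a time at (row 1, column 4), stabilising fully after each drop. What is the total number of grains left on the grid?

k=0  1 2 3 1 2
0 3 1 0 1
2 2 2 1 1
3 2 1 1 2
k=1  1 2 3 1 2
0 3 1 0 2
2 2 2 1 1
3 2 1 1 2
k=2  1 2 3 1 2
0 3 1 0 3
2 2 2 1 1
3 2 1 1 2
k=3  1 2 3 1 3
0 3 1 1 0
2 2 2 1 2
3 2 1 1 2
k=4  1 2 3 1 3
0 3 1 1 1
2 2 2 1 2
3 2 1 1 2
k=5  1 2 3 1 3
0 3 1 1 2
2 2 2 1 2
3 2 1 1 2
k=6  1 2 3 1 3
0 3 1 1 3
2 2 2 1 2
3 2 1 1 2
k=7  1 2 3 2 0
0 3 1 2 1
2 2 2 1 3
3 2 1 1 2
k=8  1 2 3 2 0
0 3 1 2 2
2 2 2 1 3
3 2 1 1 2
k=9  1 2 3 2 0
0 3 1 2 3
2 2 2 1 3
3 2 1 1 2

36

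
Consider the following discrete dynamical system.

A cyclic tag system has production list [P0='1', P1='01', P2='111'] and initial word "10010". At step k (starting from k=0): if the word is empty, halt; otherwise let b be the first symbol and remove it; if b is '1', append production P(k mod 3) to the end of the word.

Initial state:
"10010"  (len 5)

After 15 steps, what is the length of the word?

k=0  "10010"  (len 5)
k=1  "00101"  (len 5)
k=2  "0101"  (len 4)
k=3  "101"  (len 3)
k=4  "011"  (len 3)
k=5  "11"  (len 2)
k=6  "1111"  (len 4)
k=7  "1111"  (len 4)
k=8  "11101"  (len 5)
k=9  "1101111"  (len 7)
k=10  "1011111"  (len 7)
k=11  "01111101"  (len 8)
k=12  "1111101"  (len 7)
k=13  "1111011"  (len 7)
k=14  "11101101"  (len 8)
k=15  "1101101111"  (len 10)

10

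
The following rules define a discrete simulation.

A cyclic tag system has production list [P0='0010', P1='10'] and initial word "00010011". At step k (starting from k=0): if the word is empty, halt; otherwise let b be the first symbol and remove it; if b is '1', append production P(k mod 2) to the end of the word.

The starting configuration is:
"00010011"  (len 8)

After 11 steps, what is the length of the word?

0) "00010011"  (len 8)
1) "0010011"  (len 7)
2) "010011"  (len 6)
3) "10011"  (len 5)
4) "001110"  (len 6)
5) "01110"  (len 5)
6) "1110"  (len 4)
7) "1100010"  (len 7)
8) "10001010"  (len 8)
9) "00010100010"  (len 11)
10) "0010100010"  (len 10)
11) "010100010"  (len 9)

9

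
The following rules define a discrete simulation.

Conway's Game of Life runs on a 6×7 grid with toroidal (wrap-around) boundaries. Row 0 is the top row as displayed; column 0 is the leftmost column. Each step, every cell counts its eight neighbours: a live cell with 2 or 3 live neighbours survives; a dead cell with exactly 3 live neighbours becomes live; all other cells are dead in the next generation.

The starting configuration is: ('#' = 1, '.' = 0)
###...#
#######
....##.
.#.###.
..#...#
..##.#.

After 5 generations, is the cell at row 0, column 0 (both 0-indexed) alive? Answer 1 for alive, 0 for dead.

k=0  ###...#
#######
....##.
.#.###.
..#...#
..##.#.
k=1  .......
.......
.......
..##..#
.#....#
...#.#.
k=2  .......
.......
.......
#.#....
#..####
.......
k=3  .......
.......
.......
##.###.
##.####
....###
k=4  .....#.
.......
....#..
.#.#...
.#.....
...#...
k=5  .......
.......
.......
..#....
.......
.......

0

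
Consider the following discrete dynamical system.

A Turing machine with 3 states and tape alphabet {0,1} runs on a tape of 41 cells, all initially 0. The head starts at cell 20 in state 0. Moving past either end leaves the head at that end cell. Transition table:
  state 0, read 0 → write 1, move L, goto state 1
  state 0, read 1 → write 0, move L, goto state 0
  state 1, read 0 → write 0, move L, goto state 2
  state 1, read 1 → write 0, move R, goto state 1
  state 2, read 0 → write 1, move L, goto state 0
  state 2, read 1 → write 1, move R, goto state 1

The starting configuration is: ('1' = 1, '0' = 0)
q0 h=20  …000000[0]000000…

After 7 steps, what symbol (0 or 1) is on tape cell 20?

0) q0 h=20  …000000[0]000000…
1) q1 h=19  …000000[0]100000…
2) q2 h=18  …000000[0]010000…
3) q0 h=17  …000000[0]101000…
4) q1 h=16  …000000[0]110100…
5) q2 h=15  …000000[0]011010…
6) q0 h=14  …000000[0]101101…
7) q1 h=13  …000000[0]110110…

1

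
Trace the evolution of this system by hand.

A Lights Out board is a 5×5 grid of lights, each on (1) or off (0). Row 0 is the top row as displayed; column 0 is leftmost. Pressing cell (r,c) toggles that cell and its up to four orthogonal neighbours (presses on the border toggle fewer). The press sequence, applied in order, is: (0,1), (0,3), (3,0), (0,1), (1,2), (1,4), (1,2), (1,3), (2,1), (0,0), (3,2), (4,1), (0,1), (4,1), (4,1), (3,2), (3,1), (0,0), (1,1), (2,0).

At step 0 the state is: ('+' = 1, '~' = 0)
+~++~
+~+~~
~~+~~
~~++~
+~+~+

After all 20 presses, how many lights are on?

0) +~++~
+~+~~
~~+~~
~~++~
+~+~+
1) ~+~+~
+++~~
~~+~~
~~++~
+~+~+
2) ~++~+
++++~
~~+~~
~~++~
+~+~+
3) ~++~+
++++~
+~+~~
++++~
~~+~+
4) +~~~+
+~++~
+~+~~
++++~
~~+~+
5) +~+~+
++~~~
+~~~~
++++~
~~+~+
6) +~+~~
++~++
+~~~+
++++~
~~+~+
7) +~~~~
+~+~+
+~+~+
++++~
~~+~+
8) +~~+~
+~~+~
+~+++
++++~
~~+~+
9) +~~+~
++~+~
~+~++
+~++~
~~+~+
10) ~+~+~
~+~+~
~+~++
+~++~
~~+~+
11) ~+~+~
~+~+~
~++++
++~~~
~~~~+
12) ~+~+~
~+~+~
~++++
+~~~~
+++~+
13) +~++~
~~~+~
~++++
+~~~~
+++~+
14) +~++~
~~~+~
~++++
++~~~
~~~~+
15) +~++~
~~~+~
~++++
+~~~~
+++~+
16) +~++~
~~~+~
~+~++
++++~
++~~+
17) +~++~
~~~+~
~~~++
~~~+~
+~~~+
18) ~+++~
+~~+~
~~~++
~~~+~
+~~~+
19) ~~++~
~+++~
~+~++
~~~+~
+~~~+
20) ~~++~
++++~
+~~++
+~~+~
+~~~+

13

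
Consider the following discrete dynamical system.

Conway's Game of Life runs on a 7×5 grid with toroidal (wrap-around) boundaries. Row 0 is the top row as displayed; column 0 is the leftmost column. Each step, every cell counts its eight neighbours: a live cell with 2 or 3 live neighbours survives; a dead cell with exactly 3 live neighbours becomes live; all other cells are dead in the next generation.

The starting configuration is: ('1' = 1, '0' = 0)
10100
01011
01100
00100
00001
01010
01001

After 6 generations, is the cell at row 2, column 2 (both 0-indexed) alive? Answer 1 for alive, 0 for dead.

1

0) 10100
01011
01100
00100
00001
01010
01001
1) 00100
00011
11000
01110
00110
00111
01011
2) 10100
11111
11000
10011
00000
11000
11001
3) 00000
00010
00000
11001
01000
01001
00101
4) 00010
00000
10001
11000
01101
01110
10010
5) 00001
00001
11001
00110
00001
00000
01010
6) 10011
00011
11101
01110
00010
00000
00000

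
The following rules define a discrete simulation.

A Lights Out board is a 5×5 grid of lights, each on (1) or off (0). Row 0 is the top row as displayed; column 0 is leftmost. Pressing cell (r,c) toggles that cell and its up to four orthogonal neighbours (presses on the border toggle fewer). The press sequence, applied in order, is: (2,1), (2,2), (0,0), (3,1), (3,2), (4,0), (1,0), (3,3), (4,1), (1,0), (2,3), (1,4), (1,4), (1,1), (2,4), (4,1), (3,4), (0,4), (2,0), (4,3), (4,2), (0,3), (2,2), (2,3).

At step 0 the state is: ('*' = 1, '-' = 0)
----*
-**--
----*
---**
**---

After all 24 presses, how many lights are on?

12

gen 0: ----*
-**--
----*
---**
**---
gen 1: ----*
--*--
***-*
-*-**
**---
gen 2: ----*
-----
*--**
-****
**---
gen 3: **--*
*----
*--**
-****
**---
gen 4: **--*
*----
**-**
*--**
*----
gen 5: **--*
*----
*****
***-*
*-*--
gen 6: **--*
*----
*****
-**-*
-**--
gen 7: -*--*
-*---
-****
-**-*
-**--
gen 8: -*--*
-*---
-**-*
-*-*-
-***-
gen 9: -*--*
-*---
-**-*
---*-
*--*-
gen 10: **--*
*----
***-*
---*-
*--*-
gen 11: **--*
*--*-
**-*-
-----
*--*-
gen 12: **---
*---*
**-**
-----
*--*-
gen 13: **--*
*--*-
**-*-
-----
*--*-
gen 14: *---*
-***-
*--*-
-----
*--*-
gen 15: *---*
-****
*---*
----*
*--*-
gen 16: *---*
-****
*---*
-*--*
-***-
gen 17: *---*
-****
*----
-*-*-
-****
gen 18: *--*-
-***-
*----
-*-*-
-****
gen 19: *--*-
****-
-*---
**-*-
-****
gen 20: *--*-
****-
-*---
**---
-*---
gen 21: *--*-
****-
-*---
***--
--**-
gen 22: *-*-*
***--
-*---
***--
--**-
gen 23: *-*-*
**---
--**-
**---
--**-
gen 24: *-*-*
**-*-
----*
**-*-
--**-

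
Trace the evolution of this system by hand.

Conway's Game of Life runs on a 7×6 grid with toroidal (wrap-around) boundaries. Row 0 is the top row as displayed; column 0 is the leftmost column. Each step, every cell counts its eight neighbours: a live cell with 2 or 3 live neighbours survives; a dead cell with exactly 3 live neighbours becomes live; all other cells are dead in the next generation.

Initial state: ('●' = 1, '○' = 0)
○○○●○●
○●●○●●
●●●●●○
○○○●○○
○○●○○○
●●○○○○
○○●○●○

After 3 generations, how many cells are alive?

2

k=0  ○○○●○●
○●●○●●
●●●●●○
○○○●○○
○○●○○○
●●○○○○
○○●○●○
k=1  ●●○○○●
○○○○○○
●○○○○○
○○○○●○
○●●○○○
○●●●○○
●●●●●●
k=2  ○○○●○○
○●○○○●
○○○○○○
○●○○○○
○●○○○○
○○○○○●
○○○○○○
k=3  ○○○○○○
○○○○○○
●○○○○○
○○○○○○
●○○○○○
○○○○○○
○○○○○○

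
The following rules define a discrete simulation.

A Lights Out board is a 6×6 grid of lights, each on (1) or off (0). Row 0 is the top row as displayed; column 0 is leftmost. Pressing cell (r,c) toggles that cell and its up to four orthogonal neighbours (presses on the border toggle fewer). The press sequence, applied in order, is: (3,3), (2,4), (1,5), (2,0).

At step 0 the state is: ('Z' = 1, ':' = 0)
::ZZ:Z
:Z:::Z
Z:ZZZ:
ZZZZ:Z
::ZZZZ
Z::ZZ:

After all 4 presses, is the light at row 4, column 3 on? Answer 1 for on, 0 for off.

t=0: ::ZZ:Z
:Z:::Z
Z:ZZZ:
ZZZZ:Z
::ZZZZ
Z::ZZ:
t=1: ::ZZ:Z
:Z:::Z
Z:Z:Z:
ZZ::ZZ
::Z:ZZ
Z::ZZ:
t=2: ::ZZ:Z
:Z::ZZ
Z:ZZ:Z
ZZ:::Z
::Z:ZZ
Z::ZZ:
t=3: ::ZZ::
:Z::::
Z:ZZ::
ZZ:::Z
::Z:ZZ
Z::ZZ:
t=4: ::ZZ::
ZZ::::
:ZZZ::
:Z:::Z
::Z:ZZ
Z::ZZ:

0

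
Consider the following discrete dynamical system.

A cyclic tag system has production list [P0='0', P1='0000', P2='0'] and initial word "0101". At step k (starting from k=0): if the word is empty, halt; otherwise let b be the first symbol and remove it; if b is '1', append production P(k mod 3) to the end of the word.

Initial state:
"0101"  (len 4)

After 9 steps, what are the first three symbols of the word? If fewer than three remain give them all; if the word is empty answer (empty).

(empty)

t=0: "0101"  (len 4)
t=1: "101"  (len 3)
t=2: "010000"  (len 6)
t=3: "10000"  (len 5)
t=4: "00000"  (len 5)
t=5: "0000"  (len 4)
t=6: "000"  (len 3)
t=7: "00"  (len 2)
t=8: "0"  (len 1)
t=9: (halted — word empty)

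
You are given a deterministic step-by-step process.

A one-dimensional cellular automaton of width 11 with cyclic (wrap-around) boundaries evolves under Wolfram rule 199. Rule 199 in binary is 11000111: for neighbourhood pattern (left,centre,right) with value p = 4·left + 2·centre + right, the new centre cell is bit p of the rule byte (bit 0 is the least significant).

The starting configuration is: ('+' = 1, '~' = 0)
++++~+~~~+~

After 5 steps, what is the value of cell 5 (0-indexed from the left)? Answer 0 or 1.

step 0: ++++~+~~~+~
step 1: ~+++~+~+++~
step 2: +~++~+~~++~
step 3: +~~+~+~+~+~
step 4: +~++~+~+~+~
step 5: +~~+~+~+~+~

1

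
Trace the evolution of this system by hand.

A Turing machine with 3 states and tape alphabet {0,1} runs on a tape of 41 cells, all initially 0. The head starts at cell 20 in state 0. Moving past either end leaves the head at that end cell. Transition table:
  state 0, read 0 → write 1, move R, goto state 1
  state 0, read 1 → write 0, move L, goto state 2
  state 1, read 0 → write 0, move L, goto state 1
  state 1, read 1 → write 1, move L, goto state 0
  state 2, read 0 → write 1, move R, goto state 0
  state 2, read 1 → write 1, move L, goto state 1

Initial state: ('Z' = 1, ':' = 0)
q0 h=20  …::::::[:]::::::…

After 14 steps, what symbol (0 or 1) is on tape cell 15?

[0] q0 h=20  …::::::[:]::::::…
[1] q1 h=21  …:::::Z[:]::::::…
[2] q1 h=20  …::::::[Z]::::::…
[3] q0 h=19  …::::::[:]Z:::::…
[4] q1 h=20  …:::::Z[Z]::::::…
[5] q0 h=19  …::::::[Z]Z:::::…
[6] q2 h=18  …::::::[:]:Z::::…
[7] q0 h=19  …:::::Z[:]Z:::::…
[8] q1 h=20  …::::ZZ[Z]::::::…
[9] q0 h=19  …:::::Z[Z]Z:::::…
[10] q2 h=18  …::::::[Z]:Z::::…
[11] q1 h=17  …::::::[:]Z:Z:::…
[12] q1 h=16  …::::::[:]:Z:Z::…
[13] q1 h=15  …::::::[:]::Z:Z:…
[14] q1 h=14  …::::::[:]:::Z:Z…

0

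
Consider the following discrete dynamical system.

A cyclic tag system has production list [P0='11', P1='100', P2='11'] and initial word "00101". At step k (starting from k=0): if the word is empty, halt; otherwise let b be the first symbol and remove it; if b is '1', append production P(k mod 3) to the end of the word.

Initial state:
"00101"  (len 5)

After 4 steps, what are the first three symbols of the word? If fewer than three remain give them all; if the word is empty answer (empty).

gen 0: "00101"  (len 5)
gen 1: "0101"  (len 4)
gen 2: "101"  (len 3)
gen 3: "0111"  (len 4)
gen 4: "111"  (len 3)

111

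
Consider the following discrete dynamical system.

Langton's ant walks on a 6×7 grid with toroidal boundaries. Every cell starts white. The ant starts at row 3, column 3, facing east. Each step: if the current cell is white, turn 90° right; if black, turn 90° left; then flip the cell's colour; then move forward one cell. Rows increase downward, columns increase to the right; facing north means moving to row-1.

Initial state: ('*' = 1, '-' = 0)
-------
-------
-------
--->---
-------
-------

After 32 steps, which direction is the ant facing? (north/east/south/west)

west

0) -------
-------
-------
--->---
-------
-------
1) -------
-------
-------
---*---
---v---
-------
2) -------
-------
-------
---*---
--<*---
-------
3) -------
-------
-------
--^*---
--**---
-------
4) -------
-------
-------
--*>---
--**---
-------
5) -------
-------
---^---
--*----
--**---
-------
6) -------
-------
---*>--
--*----
--**---
-------
7) -------
-------
---**--
--*-v--
--**---
-------
8) -------
-------
---**--
--*<*--
--**---
-------
9) -------
-------
---^*--
--***--
--**---
-------
10) -------
-------
--<-*--
--***--
--**---
-------
11) -------
--^----
--*-*--
--***--
--**---
-------
12) -------
--*>---
--*-*--
--***--
--**---
-------
13) -------
--**---
--*v*--
--***--
--**---
-------
14) -------
--**---
--<**--
--***--
--**---
-------
15) -------
--**---
---**--
--v**--
--**---
-------
16) -------
--**---
---**--
--->*--
--**---
-------
17) -------
--**---
---^*--
----*--
--**---
-------
18) -------
--**---
--<-*--
----*--
--**---
-------
19) -------
--^*---
--*-*--
----*--
--**---
-------
20) -------
-<-*---
--*-*--
----*--
--**---
-------
21) -^-----
-*-*---
--*-*--
----*--
--**---
-------
22) -*>----
-*-*---
--*-*--
----*--
--**---
-------
23) -**----
-*v*---
--*-*--
----*--
--**---
-------
24) -**----
-<**---
--*-*--
----*--
--**---
-------
25) -**----
--**---
-v*-*--
----*--
--**---
-------
26) -**----
--**---
<**-*--
----*--
--**---
-------
27) -**----
^-**---
***-*--
----*--
--**---
-------
28) -**----
*>**---
***-*--
----*--
--**---
-------
29) -**----
****---
*v*-*--
----*--
--**---
-------
30) -**----
****---
*->-*--
----*--
--**---
-------
31) -**----
**^*---
*---*--
----*--
--**---
-------
32) -**----
*<-*---
*---*--
----*--
--**---
-------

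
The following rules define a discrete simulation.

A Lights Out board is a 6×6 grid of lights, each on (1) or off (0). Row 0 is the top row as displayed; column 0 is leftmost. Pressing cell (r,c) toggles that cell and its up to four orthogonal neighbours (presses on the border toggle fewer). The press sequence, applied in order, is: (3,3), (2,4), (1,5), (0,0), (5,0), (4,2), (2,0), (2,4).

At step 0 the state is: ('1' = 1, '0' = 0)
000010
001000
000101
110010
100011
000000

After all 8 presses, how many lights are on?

0) 000010
001000
000101
110010
100011
000000
1) 000010
001000
000001
111100
100111
000000
2) 000010
001010
000110
111110
100111
000000
3) 000011
001001
000111
111110
100111
000000
4) 110011
101001
000111
111110
100111
000000
5) 110011
101001
000111
111110
000111
110000
6) 110011
101001
000111
110110
011011
111000
7) 110011
001001
110111
010110
011011
111000
8) 110011
001011
110000
010100
011011
111000

18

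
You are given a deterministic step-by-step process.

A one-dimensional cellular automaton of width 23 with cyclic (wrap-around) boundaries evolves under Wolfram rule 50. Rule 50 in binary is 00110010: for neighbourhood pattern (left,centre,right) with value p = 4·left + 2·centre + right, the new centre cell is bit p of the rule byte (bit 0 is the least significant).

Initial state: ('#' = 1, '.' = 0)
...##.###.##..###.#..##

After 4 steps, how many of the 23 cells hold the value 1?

t=0: ...##.###.##..###.#..##
t=1: #.#..#...#..##...#.##..
t=2: .#.##.#.#.##..#.#.#..##
t=3: #.#..#.#.#..##.#.#.##..
t=4: .#.##.#.#.##..#.#.#..##

12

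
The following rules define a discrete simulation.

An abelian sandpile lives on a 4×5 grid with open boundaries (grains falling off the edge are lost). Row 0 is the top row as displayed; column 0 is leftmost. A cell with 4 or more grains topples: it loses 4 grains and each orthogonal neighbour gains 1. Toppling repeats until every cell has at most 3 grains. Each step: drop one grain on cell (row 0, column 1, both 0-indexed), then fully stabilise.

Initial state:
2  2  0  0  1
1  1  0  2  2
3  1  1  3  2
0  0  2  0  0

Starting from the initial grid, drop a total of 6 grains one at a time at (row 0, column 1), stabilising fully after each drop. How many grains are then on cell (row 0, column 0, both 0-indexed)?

k=0  2  2  0  0  1
1  1  0  2  2
3  1  1  3  2
0  0  2  0  0
k=1  2  3  0  0  1
1  1  0  2  2
3  1  1  3  2
0  0  2  0  0
k=2  3  0  1  0  1
1  2  0  2  2
3  1  1  3  2
0  0  2  0  0
k=3  3  1  1  0  1
1  2  0  2  2
3  1  1  3  2
0  0  2  0  0
k=4  3  2  1  0  1
1  2  0  2  2
3  1  1  3  2
0  0  2  0  0
k=5  3  3  1  0  1
1  2  0  2  2
3  1  1  3  2
0  0  2  0  0
k=6  0  1  2  0  1
2  3  0  2  2
3  1  1  3  2
0  0  2  0  0

0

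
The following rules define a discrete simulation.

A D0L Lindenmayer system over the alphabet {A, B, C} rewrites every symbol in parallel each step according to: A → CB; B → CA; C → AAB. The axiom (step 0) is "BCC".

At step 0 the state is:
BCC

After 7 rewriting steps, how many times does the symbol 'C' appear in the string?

t=0: BCC
t=1: CAAABAAB
t=2: AABCBCBCBCACBCBCA
t=3: CBCBCAAABCAAABCAAABCAAABCBAABCAAABCAAABCB
t=4: AABCAAABCAAABCBCBCBCAAABCBCBCBCAAABCBCBCBCAAABCBCBCBCAAABCACBCBCAAABCBCBCBCAAABCBCBCBCAAABCA
t=5: CBCBCAAABCBCBCBCAAABCBCBCBCAAABCAAABCAAABCAAABCBCBCBCAAABC…AAABCAAABCAAABCAAABCBCBCBCAAABCAAABCAAABCAAABCBCBCBCAAABCB  (len 215)
t=6: AABCAAABCAAABCBCBCBCAAABCAAABCAAABCAAABCBCBCBCAAABCAAABCAA…BCBCAAABCBCBCBCAAABCBCBCBCAAABCAAABCAAABCAAABCBCBCBCAAABCA  (len 491)
t=7: CBCBCAAABCBCBCBCAAABCBCBCBCAAABCAAABCAAABCAAABCBCBCBCAAABC…BCBCAAABCBCBCBCAAABCBCBCBCAAABCAAABCAAABCAAABCBCBCBCAAABCB  (len 1136)

337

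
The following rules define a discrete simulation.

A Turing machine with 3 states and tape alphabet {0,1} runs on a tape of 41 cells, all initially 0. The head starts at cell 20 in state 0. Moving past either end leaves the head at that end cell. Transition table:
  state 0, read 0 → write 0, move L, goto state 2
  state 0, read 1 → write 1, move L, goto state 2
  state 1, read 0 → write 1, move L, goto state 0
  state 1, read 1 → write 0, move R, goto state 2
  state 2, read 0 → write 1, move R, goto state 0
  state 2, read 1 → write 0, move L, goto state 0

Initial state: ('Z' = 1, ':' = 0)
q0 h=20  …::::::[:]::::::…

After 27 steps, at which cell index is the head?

7

step 0: q0 h=20  …::::::[:]::::::…
step 1: q2 h=19  …::::::[:]::::::…
step 2: q0 h=20  …:::::Z[:]::::::…
step 3: q2 h=19  …::::::[Z]::::::…
step 4: q0 h=18  …::::::[:]::::::…
step 5: q2 h=17  …::::::[:]::::::…
step 6: q0 h=18  …:::::Z[:]::::::…
step 7: q2 h=17  …::::::[Z]::::::…
step 8: q0 h=16  …::::::[:]::::::…
step 9: q2 h=15  …::::::[:]::::::…
step 10: q0 h=16  …:::::Z[:]::::::…
step 11: q2 h=15  …::::::[Z]::::::…
step 12: q0 h=14  …::::::[:]::::::…
step 13: q2 h=13  …::::::[:]::::::…
step 14: q0 h=14  …:::::Z[:]::::::…
step 15: q2 h=13  …::::::[Z]::::::…
step 16: q0 h=12  …::::::[:]::::::…
step 17: q2 h=11  …::::::[:]::::::…
step 18: q0 h=12  …:::::Z[:]::::::…
step 19: q2 h=11  …::::::[Z]::::::…
step 20: q0 h=10  …::::::[:]::::::…
step 21: q2 h= 9  …::::::[:]::::::…
step 22: q0 h=10  …:::::Z[:]::::::…
step 23: q2 h= 9  …::::::[Z]::::::…
step 24: q0 h= 8  …::::::[:]::::::…
step 25: q2 h= 7  …::::::[:]::::::…
step 26: q0 h= 8  …:::::Z[:]::::::…
step 27: q2 h= 7  …::::::[Z]::::::…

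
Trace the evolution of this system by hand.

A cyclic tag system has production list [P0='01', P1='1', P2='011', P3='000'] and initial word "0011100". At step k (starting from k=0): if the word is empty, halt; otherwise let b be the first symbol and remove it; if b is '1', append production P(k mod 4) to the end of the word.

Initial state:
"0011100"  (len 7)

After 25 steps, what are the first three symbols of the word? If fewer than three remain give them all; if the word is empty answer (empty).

gen 0: "0011100"  (len 7)
gen 1: "011100"  (len 6)
gen 2: "11100"  (len 5)
gen 3: "1100011"  (len 7)
gen 4: "100011000"  (len 9)
gen 5: "0001100001"  (len 10)
gen 6: "001100001"  (len 9)
gen 7: "01100001"  (len 8)
gen 8: "1100001"  (len 7)
gen 9: "10000101"  (len 8)
gen 10: "00001011"  (len 8)
gen 11: "0001011"  (len 7)
gen 12: "001011"  (len 6)
gen 13: "01011"  (len 5)
gen 14: "1011"  (len 4)
gen 15: "011011"  (len 6)
gen 16: "11011"  (len 5)
gen 17: "101101"  (len 6)
gen 18: "011011"  (len 6)
gen 19: "11011"  (len 5)
gen 20: "1011000"  (len 7)
gen 21: "01100001"  (len 8)
gen 22: "1100001"  (len 7)
gen 23: "100001011"  (len 9)
gen 24: "00001011000"  (len 11)
gen 25: "0001011000"  (len 10)

000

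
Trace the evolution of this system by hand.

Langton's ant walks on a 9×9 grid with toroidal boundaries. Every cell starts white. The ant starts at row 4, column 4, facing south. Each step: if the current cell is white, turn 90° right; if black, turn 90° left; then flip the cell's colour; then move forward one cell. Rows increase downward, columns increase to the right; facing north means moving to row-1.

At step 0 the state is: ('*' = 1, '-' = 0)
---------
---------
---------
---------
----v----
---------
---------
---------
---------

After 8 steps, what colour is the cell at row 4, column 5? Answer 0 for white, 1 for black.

gen 0: ---------
---------
---------
---------
----v----
---------
---------
---------
---------
gen 1: ---------
---------
---------
---------
---<*----
---------
---------
---------
---------
gen 2: ---------
---------
---------
---^-----
---**----
---------
---------
---------
---------
gen 3: ---------
---------
---------
---*>----
---**----
---------
---------
---------
---------
gen 4: ---------
---------
---------
---**----
---*v----
---------
---------
---------
---------
gen 5: ---------
---------
---------
---**----
---*->---
---------
---------
---------
---------
gen 6: ---------
---------
---------
---**----
---*-*---
-----v---
---------
---------
---------
gen 7: ---------
---------
---------
---**----
---*-*---
----<*---
---------
---------
---------
gen 8: ---------
---------
---------
---**----
---*^*---
----**---
---------
---------
---------

1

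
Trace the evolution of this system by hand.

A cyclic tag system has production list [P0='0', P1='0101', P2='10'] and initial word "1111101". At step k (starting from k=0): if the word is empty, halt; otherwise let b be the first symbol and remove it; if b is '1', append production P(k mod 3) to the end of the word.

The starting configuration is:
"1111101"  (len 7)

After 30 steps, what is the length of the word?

5

step 0: "1111101"  (len 7)
step 1: "1111010"  (len 7)
step 2: "1110100101"  (len 10)
step 3: "11010010110"  (len 11)
step 4: "10100101100"  (len 11)
step 5: "01001011000101"  (len 14)
step 6: "1001011000101"  (len 13)
step 7: "0010110001010"  (len 13)
step 8: "010110001010"  (len 12)
step 9: "10110001010"  (len 11)
step 10: "01100010100"  (len 11)
step 11: "1100010100"  (len 10)
step 12: "10001010010"  (len 11)
step 13: "00010100100"  (len 11)
step 14: "0010100100"  (len 10)
step 15: "010100100"  (len 9)
step 16: "10100100"  (len 8)
step 17: "01001000101"  (len 11)
step 18: "1001000101"  (len 10)
step 19: "0010001010"  (len 10)
step 20: "010001010"  (len 9)
step 21: "10001010"  (len 8)
step 22: "00010100"  (len 8)
step 23: "0010100"  (len 7)
step 24: "010100"  (len 6)
step 25: "10100"  (len 5)
step 26: "01000101"  (len 8)
step 27: "1000101"  (len 7)
step 28: "0001010"  (len 7)
step 29: "001010"  (len 6)
step 30: "01010"  (len 5)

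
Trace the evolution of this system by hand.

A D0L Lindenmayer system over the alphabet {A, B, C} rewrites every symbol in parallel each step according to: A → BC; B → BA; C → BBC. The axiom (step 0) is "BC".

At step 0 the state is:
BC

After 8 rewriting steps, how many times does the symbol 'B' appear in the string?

0) BC
1) BABBC
2) BABCBABABBC
3) BABCBABBCBABCBABCBABABBC
4) BABCBABBCBABCBABABBCBABCBABBCBABCBABBCBABCBABCBABABBC
5) BABCBABBCBABCBABABBCBABCBABBCBABCBABCBABABBCBABCBABBCBABCBABABBCBABCBABBCBABCBABABBCBABCBABBCBABCBABBCBABCBABCBABABBC
6) BABCBABBCBABCBABABBCBABCBABBCBABCBABCBABABBCBABCBABBCBABCB…BABBCBABCBABBCBABCBABABBCBABCBABBCBABCBABBCBABCBABCBABABBC  (len 258)
7) BABCBABBCBABCBABABBCBABCBABBCBABCBABCBABABBCBABCBABBCBABCB…BABBCBABCBABBCBABCBABABBCBABCBABBCBABCBABBCBABCBABCBABABBC  (len 569)
8) BABCBABBCBABCBABABBCBABCBABBCBABCBABCBABABBCBABCBABBCBABCB…BABBCBABCBABBCBABCBABABBCBABCBABBCBABCBABBCBABCBABCBABABBC  (len 1255)

686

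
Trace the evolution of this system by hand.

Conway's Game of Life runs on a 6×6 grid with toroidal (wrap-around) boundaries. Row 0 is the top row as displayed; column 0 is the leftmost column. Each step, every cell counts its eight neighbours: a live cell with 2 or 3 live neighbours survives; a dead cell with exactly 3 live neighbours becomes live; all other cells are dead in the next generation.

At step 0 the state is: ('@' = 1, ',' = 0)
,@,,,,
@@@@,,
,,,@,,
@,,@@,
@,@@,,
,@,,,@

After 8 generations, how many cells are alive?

25

0) ,@,,,,
@@@@,,
,,,@,,
@,,@@,
@,@@,,
,@,,,@
1) ,,,,,,
@@,@,,
@,,,,@
,@,,@@
@,@@,,
,@,,,,
2) @@@,,,
@@,,,@
,,@,,,
,@@@@,
@,@@@@
,@@,,,
3) ,,,,,@
,,,,,@
,,,,@@
@,,,,,
@,,,,@
,,,,@,
4) ,,,,@@
@,,,,@
@,,,@@
@,,,@,
@,,,,@
@,,,@,
5) ,,,,@,
,,,,,,
,@,,@,
,@,,@,
@@,,@,
@,,,@,
6) ,,,,,@
,,,,,,
,,,,,,
,@@@@,
@@,@@,
@@,@@,
7) @,,,@@
,,,,,,
,,@@,,
@@,,@@
,,,,,,
,@,@,,
8) @,,,@@
,,,@@@
@@@@@@
@@@@@@
,@@,@@
@,,,@@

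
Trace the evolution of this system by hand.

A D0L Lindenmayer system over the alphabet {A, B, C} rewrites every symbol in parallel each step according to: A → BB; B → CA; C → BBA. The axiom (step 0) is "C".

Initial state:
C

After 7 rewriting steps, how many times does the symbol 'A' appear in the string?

gen 0: C
gen 1: BBA
gen 2: CACABB
gen 3: BBABBBBABBCACA
gen 4: CACABBCACACACABBCACABBABBBBABB
gen 5: BBABBBBABBCACABBABBBBABBBBABBBBABBCACABBABBBBABBCACABBCACACACABBCACA
gen 6: CACABBCACACACABBCACABBABBBBABBCACABBCACACACABBCACACACABBCA…CACABBCACABBABBBBABBCACABBABBBBABBBBABBBBABBCACABBABBBBABB  (len 148)
gen 7: BBABBBBABBCACABBABBBBABBBBABBBBABBCACABBABBBBABBCACABBCACA…CABBCACACACABBCACACACABBCACABBABBBBABBCACABBCACACACABBCACA  (len 332)

100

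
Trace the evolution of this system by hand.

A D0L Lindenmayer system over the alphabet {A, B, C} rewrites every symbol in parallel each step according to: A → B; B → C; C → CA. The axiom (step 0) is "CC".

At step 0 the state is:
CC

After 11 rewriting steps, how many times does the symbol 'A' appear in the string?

56

gen 0: CC
gen 1: CACA
gen 2: CABCAB
gen 3: CABCCABC
gen 4: CABCCACABCCA
gen 5: CABCCACABCABCCACAB
gen 6: CABCCACABCABCCABCCACABCABC
gen 7: CABCCACABCABCCABCCACABCCACABCABCCABCCA
gen 8: CABCCACABCABCCABCCACABCCACABCABCCACABCABCCABCCACABCCACAB
gen 9: CABCCACABCABCCABCCACABCCACABCABCCACABCABCCABCCACABCABCCABCCACABCCACABCABCCACABCABC
gen 10: CABCCACABCABCCABCCACABCCACABCABCCACABCABCCABCCACABCABCCABCCACABCCACABCABCCABCCACABCCACABCABCCACABCABCCABCCACABCABCCABCCA
gen 11: CABCCACABCABCCABCCACABCCACABCABCCACABCABCCABCCACABCABCCABC…BCCACABCABCCABCCACABCABCCABCCACABCCACABCABCCABCCACABCCACAB  (len 176)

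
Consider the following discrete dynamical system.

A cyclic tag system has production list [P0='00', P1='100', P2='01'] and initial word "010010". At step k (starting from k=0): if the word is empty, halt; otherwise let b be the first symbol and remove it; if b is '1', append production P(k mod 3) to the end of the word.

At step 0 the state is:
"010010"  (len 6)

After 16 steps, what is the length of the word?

0

[0] "010010"  (len 6)
[1] "10010"  (len 5)
[2] "0010100"  (len 7)
[3] "010100"  (len 6)
[4] "10100"  (len 5)
[5] "0100100"  (len 7)
[6] "100100"  (len 6)
[7] "0010000"  (len 7)
[8] "010000"  (len 6)
[9] "10000"  (len 5)
[10] "000000"  (len 6)
[11] "00000"  (len 5)
[12] "0000"  (len 4)
[13] "000"  (len 3)
[14] "00"  (len 2)
[15] "0"  (len 1)
[16] (halted — word empty)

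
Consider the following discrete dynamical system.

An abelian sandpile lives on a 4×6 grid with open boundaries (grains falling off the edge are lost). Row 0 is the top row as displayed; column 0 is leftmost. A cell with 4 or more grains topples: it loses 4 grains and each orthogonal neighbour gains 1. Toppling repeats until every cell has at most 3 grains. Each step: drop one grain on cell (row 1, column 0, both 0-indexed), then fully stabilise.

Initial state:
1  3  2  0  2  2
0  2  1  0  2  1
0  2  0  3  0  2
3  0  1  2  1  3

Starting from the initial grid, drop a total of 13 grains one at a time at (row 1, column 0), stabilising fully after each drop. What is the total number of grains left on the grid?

40

gen 0: 1  3  2  0  2  2
0  2  1  0  2  1
0  2  0  3  0  2
3  0  1  2  1  3
gen 1: 1  3  2  0  2  2
1  2  1  0  2  1
0  2  0  3  0  2
3  0  1  2  1  3
gen 2: 1  3  2  0  2  2
2  2  1  0  2  1
0  2  0  3  0  2
3  0  1  2  1  3
gen 3: 1  3  2  0  2  2
3  2  1  0  2  1
0  2  0  3  0  2
3  0  1  2  1  3
gen 4: 2  3  2  0  2  2
0  3  1  0  2  1
1  2  0  3  0  2
3  0  1  2  1  3
gen 5: 2  3  2  0  2  2
1  3  1  0  2  1
1  2  0  3  0  2
3  0  1  2  1  3
gen 6: 2  3  2  0  2  2
2  3  1  0  2  1
1  2  0  3  0  2
3  0  1  2  1  3
gen 7: 2  3  2  0  2  2
3  3  1  0  2  1
1  2  0  3  0  2
3  0  1  2  1  3
gen 8: 0  1  3  0  2  2
2  1  2  0  2  1
2  3  0  3  0  2
3  0  1  2  1  3
gen 9: 0  1  3  0  2  2
3  1  2  0  2  1
2  3  0  3  0  2
3  0  1  2  1  3
gen 10: 1  1  3  0  2  2
0  2  2  0  2  1
3  3  0  3  0  2
3  0  1  2  1  3
gen 11: 1  1  3  0  2  2
1  2  2  0  2  1
3  3  0  3  0  2
3  0  1  2  1  3
gen 12: 1  1  3  0  2  2
2  2  2  0  2  1
3  3  0  3  0  2
3  0  1  2  1  3
gen 13: 1  1  3  0  2  2
3  2  2  0  2  1
3  3  0  3  0  2
3  0  1  2  1  3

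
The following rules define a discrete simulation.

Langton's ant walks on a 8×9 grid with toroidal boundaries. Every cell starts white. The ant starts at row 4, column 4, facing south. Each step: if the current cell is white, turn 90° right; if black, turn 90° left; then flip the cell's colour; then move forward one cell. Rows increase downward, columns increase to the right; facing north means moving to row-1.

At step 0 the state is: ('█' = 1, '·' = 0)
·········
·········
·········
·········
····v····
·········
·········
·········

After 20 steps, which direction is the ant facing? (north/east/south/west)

step 0: ·········
·········
·········
·········
····v····
·········
·········
·········
step 1: ·········
·········
·········
·········
···<█····
·········
·········
·········
step 2: ·········
·········
·········
···^·····
···██····
·········
·········
·········
step 3: ·········
·········
·········
···█>····
···██····
·········
·········
·········
step 4: ·········
·········
·········
···██····
···█v····
·········
·········
·········
step 5: ·········
·········
·········
···██····
···█·>···
·········
·········
·········
step 6: ·········
·········
·········
···██····
···█·█···
·····v···
·········
·········
step 7: ·········
·········
·········
···██····
···█·█···
····<█···
·········
·········
step 8: ·········
·········
·········
···██····
···█^█···
····██···
·········
·········
step 9: ·········
·········
·········
···██····
···██>···
····██···
·········
·········
step 10: ·········
·········
·········
···██^···
···██····
····██···
·········
·········
step 11: ·········
·········
·········
···███>··
···██····
····██···
·········
·········
step 12: ·········
·········
·········
···████··
···██·v··
····██···
·········
·········
step 13: ·········
·········
·········
···████··
···██<█··
····██···
·········
·········
step 14: ·········
·········
·········
···██^█··
···████··
····██···
·········
·········
step 15: ·········
·········
·········
···█<·█··
···████··
····██···
·········
·········
step 16: ·········
·········
·········
···█··█··
···█v██··
····██···
·········
·········
step 17: ·········
·········
·········
···█··█··
···█·>█··
····██···
·········
·········
step 18: ·········
·········
·········
···█·^█··
···█··█··
····██···
·········
·········
step 19: ·········
·········
·········
···█·█>··
···█··█··
····██···
·········
·········
step 20: ·········
·········
······^··
···█·█···
···█··█··
····██···
·········
·········

north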